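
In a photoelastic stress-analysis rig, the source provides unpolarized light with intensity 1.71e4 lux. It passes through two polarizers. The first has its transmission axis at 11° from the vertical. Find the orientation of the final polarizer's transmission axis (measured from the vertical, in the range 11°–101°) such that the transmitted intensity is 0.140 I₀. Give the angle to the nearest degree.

Unpolarized light through the first polarizer → I₁ = ½ I₀, now polarized at 11°.
Need I₂/I₀ = 0.14, so cos²(θ − 11°) = 0.14 / 0.5 = 0.28.
θ − 11° = arccos(√0.28) = 58.1°, giving θ ≈ 11 + 58.1 = 69.1°.

θ ≈ 69°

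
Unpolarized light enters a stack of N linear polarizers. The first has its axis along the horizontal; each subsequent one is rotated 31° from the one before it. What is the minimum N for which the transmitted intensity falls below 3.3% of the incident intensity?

N = 10

First polarizer halves the unpolarized light: factor 1/2.
Each further stage multiplies by cos²(31°) = 0.7347.
After N polarizers: T = 0.5·0.7347^(N−1). Require T < 0.033 ⇒ N−1 > ln(0.033/0.5)/ln(0.7347) = 8.82, so N−1 ≥ 9 and N = 10.
Check: N=10 gives T = 0.0312 < 0.033; N=9 gives T = 0.04246.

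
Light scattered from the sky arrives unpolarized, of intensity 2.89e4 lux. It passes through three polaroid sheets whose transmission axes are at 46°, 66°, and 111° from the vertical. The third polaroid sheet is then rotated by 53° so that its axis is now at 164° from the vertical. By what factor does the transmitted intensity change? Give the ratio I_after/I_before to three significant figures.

Before rotation:
Unpolarized light through the first polarizer → I₁ = ½ I₀, now polarized at 46°.
I₂ = I₁ cos²(66° − 46°) = 0.5 I₀ · cos²(20°) = 0.4415 I₀.
I₃ = I₂ cos²(111° − 66°) = 0.4415 I₀ · cos²(45°) = 0.2208 I₀.
After rotation:
Unpolarized light through the first polarizer → I₁ = ½ I₀, now polarized at 46°.
I₂ = I₁ cos²(66° − 46°) = 0.5 I₀ · cos²(20°) = 0.4415 I₀.
Angle between axes 2 and 3: 82°. I₃ = 0.4415 I₀ · cos²(82°) = 0.008552 I₀.
Ratio = 0.008552 / 0.2208 = 0.03874.

I_new/I_old ≈ 0.0387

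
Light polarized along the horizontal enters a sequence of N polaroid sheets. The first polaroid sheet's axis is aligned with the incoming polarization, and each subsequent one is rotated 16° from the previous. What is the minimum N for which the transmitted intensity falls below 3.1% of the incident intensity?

First polarizer is aligned with the polarization: full transmission.
Each further stage multiplies by cos²(16°) = 0.924.
After N polarizers: T = 0.924^(N−1). Require T < 0.031 ⇒ N−1 > ln(0.031)/ln(0.924) = 43.96, so N−1 ≥ 44 and N = 45.
Check: N=45 gives T = 0.03091 < 0.031; N=44 gives T = 0.03345.

N = 45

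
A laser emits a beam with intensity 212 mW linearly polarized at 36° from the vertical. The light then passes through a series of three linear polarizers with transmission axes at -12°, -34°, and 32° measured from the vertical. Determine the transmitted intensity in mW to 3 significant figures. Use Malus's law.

I ≈ 13.5 mW

By Malus's law, I₁ = 212 mW · cos²(48°) = 94.92 mW.
I₂ = I₁ · cos²(22°) = 94.92 · 0.8597 = 81.6 mW.
I₃ = I₂ · cos²(66°) = 81.6 · 0.1654 = 13.5 mW.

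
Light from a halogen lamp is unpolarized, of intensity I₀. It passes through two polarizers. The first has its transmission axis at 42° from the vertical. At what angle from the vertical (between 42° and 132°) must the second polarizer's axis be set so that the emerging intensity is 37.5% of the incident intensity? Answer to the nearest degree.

θ ≈ 72°

Unpolarized light through the first polarizer → I₁ = ½ I₀, now polarized at 42°.
Need I₂/I₀ = 0.375, so cos²(θ − 42°) = 0.375 / 0.5 = 0.75.
θ − 42° = arccos(√0.75) = 30.0°, giving θ ≈ 42 + 30.0 = 72.0°.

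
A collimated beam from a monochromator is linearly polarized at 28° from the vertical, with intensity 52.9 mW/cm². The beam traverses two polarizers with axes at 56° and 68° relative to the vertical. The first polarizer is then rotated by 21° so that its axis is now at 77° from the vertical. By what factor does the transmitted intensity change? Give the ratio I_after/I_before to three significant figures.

I_new/I_old ≈ 0.563

Before rotation:
I₁ = I₀ cos²(56° − 28°) = I₀ cos²(28°) = 0.7796 I₀.
I₂ = I₁ cos²(68° − 56°) = 0.7796 I₀ · cos²(12°) = 0.7459 I₀.
After rotation:
I₁ = I₀ cos²(77° − 28°) = I₀ cos²(49°) = 0.4304 I₀.
I₂ = I₁ cos²(68° − 77°) = 0.4304 I₀ · cos²(9°) = 0.4199 I₀.
Ratio = 0.4199 / 0.7459 = 0.5629.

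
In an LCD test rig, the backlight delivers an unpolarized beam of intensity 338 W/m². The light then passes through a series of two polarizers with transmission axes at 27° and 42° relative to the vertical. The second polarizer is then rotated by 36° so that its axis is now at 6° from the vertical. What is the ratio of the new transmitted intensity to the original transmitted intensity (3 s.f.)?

Before rotation:
Unpolarized light through the first polarizer → I₁ = ½ I₀, now polarized at 27°.
I₂ = I₁ cos²(42° − 27°) = 0.5 I₀ · cos²(15°) = 0.4665 I₀.
After rotation:
Unpolarized light through the first polarizer → I₁ = ½ I₀, now polarized at 27°.
I₂ = I₁ cos²(6° − 27°) = 0.5 I₀ · cos²(21°) = 0.4358 I₀.
Ratio = 0.4358 / 0.4665 = 0.9341.

I_new/I_old ≈ 0.934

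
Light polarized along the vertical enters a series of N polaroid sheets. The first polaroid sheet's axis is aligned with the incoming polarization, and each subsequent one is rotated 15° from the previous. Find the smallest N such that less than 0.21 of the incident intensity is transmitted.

N = 24

First polarizer is aligned with the polarization: full transmission.
Each further stage multiplies by cos²(15°) = 0.933.
After N polarizers: T = 0.933^(N−1). Require T < 0.21 ⇒ N−1 > ln(0.21)/ln(0.933) = 22.51, so N−1 ≥ 23 and N = 24.
Check: N=24 gives T = 0.203 < 0.21; N=23 gives T = 0.2175.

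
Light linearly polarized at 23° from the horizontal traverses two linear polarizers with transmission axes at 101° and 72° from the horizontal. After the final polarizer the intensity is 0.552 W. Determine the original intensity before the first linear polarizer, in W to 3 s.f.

I₁ = I₀ cos²(101° − 23°) = I₀ cos²(78°) = 0.04323 I₀.
I₂ = I₁ cos²(72° − 101°) = 0.04323 I₀ · cos²(29°) = 0.03307 I₀.
So 0.552 W = 0.03307 I₀, giving I₀ = 0.552/0.03307 = 16.69 W.

I₀ ≈ 16.7 W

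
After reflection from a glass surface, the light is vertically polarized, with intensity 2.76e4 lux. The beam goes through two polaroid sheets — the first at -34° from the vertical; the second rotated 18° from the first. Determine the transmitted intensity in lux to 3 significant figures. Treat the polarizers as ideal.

I₁ = 2.76e4 lux · cos²(34°) = 1.897e+04 lux.
I₂ = I₁ · cos²(18°) = 1.897e+04 · 0.9045 = 1.716e+04 lux.

I ≈ 1.72e4 lux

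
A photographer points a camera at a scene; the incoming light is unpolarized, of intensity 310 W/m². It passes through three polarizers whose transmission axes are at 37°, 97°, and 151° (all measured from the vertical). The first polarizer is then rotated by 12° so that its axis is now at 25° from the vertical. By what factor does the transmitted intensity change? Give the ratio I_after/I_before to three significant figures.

Before rotation:
Unpolarized light through the first polarizer → I₁ = ½ I₀, now polarized at 37°.
I₂ = I₁ cos²(97° − 37°) = 0.5 I₀ · cos²(60°) = 0.125 I₀.
I₃ = I₂ cos²(151° − 97°) = 0.125 I₀ · cos²(54°) = 0.04319 I₀.
After rotation:
Unpolarized light through the first polarizer → I₁ = ½ I₀, now polarized at 25°.
I₂ = I₁ cos²(97° − 25°) = 0.5 I₀ · cos²(72°) = 0.04775 I₀.
I₃ = I₂ cos²(151° − 97°) = 0.04775 I₀ · cos²(54°) = 0.0165 I₀.
Ratio = 0.0165 / 0.04319 = 0.382.

I_new/I_old ≈ 0.382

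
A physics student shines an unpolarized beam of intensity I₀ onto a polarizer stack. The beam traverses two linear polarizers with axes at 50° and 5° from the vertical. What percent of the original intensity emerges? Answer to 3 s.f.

≈ 25.0%

Unpolarized light through the first polarizer → I₁ = ½ I₀, now polarized at 50°.
I₂ = I₁ cos²(5° − 50°) = 0.5 I₀ · cos²(45°) = 0.25 I₀.
That is 25% of the incident intensity.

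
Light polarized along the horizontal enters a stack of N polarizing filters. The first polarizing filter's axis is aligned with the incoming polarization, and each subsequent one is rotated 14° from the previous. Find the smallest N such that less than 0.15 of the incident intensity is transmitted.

First polarizer is aligned with the polarization: full transmission.
Each further stage multiplies by cos²(14°) = 0.9415.
After N polarizers: T = 0.9415^(N−1). Require T < 0.15 ⇒ N−1 > ln(0.15)/ln(0.9415) = 31.46, so N−1 ≥ 32 and N = 33.
Check: N=33 gives T = 0.1452 < 0.15; N=32 gives T = 0.1542.

N = 33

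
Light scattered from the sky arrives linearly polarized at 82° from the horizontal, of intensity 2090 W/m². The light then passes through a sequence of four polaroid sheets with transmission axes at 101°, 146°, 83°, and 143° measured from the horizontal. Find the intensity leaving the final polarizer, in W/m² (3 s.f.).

I₁ = 2090 W/m² · cos²(19°) = 1868 W/m².
I₂ = I₁ · cos²(45°) = 1868 · 0.5 = 934.2 W/m².
I₃ = I₂ · cos²(63°) = 934.2 · 0.2061 = 192.6 W/m².
I₄ = I₃ · cos²(60°) = 192.6 · 0.25 = 48.14 W/m².

I ≈ 48.1 W/m²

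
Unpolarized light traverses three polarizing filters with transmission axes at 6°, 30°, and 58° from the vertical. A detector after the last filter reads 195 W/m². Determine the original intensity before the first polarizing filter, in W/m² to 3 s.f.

I₀ ≈ 599 W/m²

Unpolarized light through the first polarizer → I₁ = ½ I₀, now polarized at 6°.
I₂ = I₁ cos²(30° − 6°) = 0.5 I₀ · cos²(24°) = 0.4173 I₀.
I₃ = I₂ cos²(58° − 30°) = 0.4173 I₀ · cos²(28°) = 0.3253 I₀.
So 195 W/m² = 0.3253 I₀, giving I₀ = 195/0.3253 = 599.4 W/m².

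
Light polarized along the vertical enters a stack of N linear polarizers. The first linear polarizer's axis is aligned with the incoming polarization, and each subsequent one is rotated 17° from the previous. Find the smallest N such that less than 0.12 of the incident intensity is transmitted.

First polarizer is aligned with the polarization: full transmission.
Each further stage multiplies by cos²(17°) = 0.9145.
After N polarizers: T = 0.9145^(N−1). Require T < 0.12 ⇒ N−1 > ln(0.12)/ln(0.9145) = 23.73, so N−1 ≥ 24 and N = 25.
Check: N=25 gives T = 0.1171 < 0.12; N=24 gives T = 0.1281.

N = 25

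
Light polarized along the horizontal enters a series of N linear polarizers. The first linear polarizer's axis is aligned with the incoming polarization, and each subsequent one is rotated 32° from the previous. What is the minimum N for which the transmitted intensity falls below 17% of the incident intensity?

N = 7

First polarizer is aligned with the polarization: full transmission.
Each further stage multiplies by cos²(32°) = 0.7192.
After N polarizers: T = 0.7192^(N−1). Require T < 0.17 ⇒ N−1 > ln(0.17)/ln(0.7192) = 5.38, so N−1 ≥ 6 and N = 7.
Check: N=7 gives T = 0.1384 < 0.17; N=6 gives T = 0.1924.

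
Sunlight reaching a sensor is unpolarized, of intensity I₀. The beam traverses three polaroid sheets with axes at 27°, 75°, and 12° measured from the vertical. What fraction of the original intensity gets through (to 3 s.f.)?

Unpolarized light through the first polarizer → I₁ = ½ I₀, now polarized at 27°.
I₂ = I₁ cos²(75° − 27°) = 0.5 I₀ · cos²(48°) = 0.2239 I₀.
I₃ = I₂ cos²(12° − 75°) = 0.2239 I₀ · cos²(63°) = 0.04614 I₀.
Transmitted fraction = 0.04614.

≈ 0.0461 I₀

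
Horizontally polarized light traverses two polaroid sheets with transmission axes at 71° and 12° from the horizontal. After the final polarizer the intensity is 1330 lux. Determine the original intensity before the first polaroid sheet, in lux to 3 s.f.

By Malus's law, I₁ = I₀ cos²(71° − 0°) = I₀ cos²(71°) = 0.106 I₀.
I₂ = I₁ cos²(12° − 71°) = 0.106 I₀ · cos²(59°) = 0.02812 I₀.
So 1330 lux = 0.02812 I₀, giving I₀ = 1330/0.02812 = 4.73e+04 lux.

I₀ ≈ 4.73e4 lux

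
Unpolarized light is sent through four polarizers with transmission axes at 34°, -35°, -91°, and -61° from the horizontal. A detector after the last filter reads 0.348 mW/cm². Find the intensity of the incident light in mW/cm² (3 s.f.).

I₀ ≈ 23.1 mW/cm²

Unpolarized light through the first polarizer → I₁ = ½ I₀, now polarized at 34°.
I₂ = I₁ cos²(-35° − 34°) = 0.5 I₀ · cos²(69°) = 0.06421 I₀.
I₃ = I₂ cos²(-91° + 35°) = 0.06421 I₀ · cos²(56°) = 0.02008 I₀.
I₄ = I₃ cos²(-61° + 91°) = 0.02008 I₀ · cos²(30°) = 0.01506 I₀.
So 0.348 mW/cm² = 0.01506 I₀, giving I₀ = 0.348/0.01506 = 23.11 mW/cm².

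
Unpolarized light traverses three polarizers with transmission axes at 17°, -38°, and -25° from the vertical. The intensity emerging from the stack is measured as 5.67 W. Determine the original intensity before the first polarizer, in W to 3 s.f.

I₀ ≈ 36.3 W

Unpolarized light through the first polarizer → I₁ = ½ I₀, now polarized at 17°.
I₂ = I₁ cos²(-38° − 17°) = 0.5 I₀ · cos²(55°) = 0.1645 I₀.
I₃ = I₂ cos²(-25° + 38°) = 0.1645 I₀ · cos²(13°) = 0.1562 I₀.
So 5.67 W = 0.1562 I₀, giving I₀ = 5.67/0.1562 = 36.31 W.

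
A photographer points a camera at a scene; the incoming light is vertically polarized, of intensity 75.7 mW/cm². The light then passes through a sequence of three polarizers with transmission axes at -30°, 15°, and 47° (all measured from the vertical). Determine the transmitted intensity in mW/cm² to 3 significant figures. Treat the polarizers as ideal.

By Malus's law, I₁ = 75.7 mW/cm² · cos²(30°) = 56.78 mW/cm².
I₂ = I₁ · cos²(45°) = 56.78 · 0.5 = 28.39 mW/cm².
I₃ = I₂ · cos²(32°) = 28.39 · 0.7192 = 20.42 mW/cm².

I ≈ 20.4 mW/cm²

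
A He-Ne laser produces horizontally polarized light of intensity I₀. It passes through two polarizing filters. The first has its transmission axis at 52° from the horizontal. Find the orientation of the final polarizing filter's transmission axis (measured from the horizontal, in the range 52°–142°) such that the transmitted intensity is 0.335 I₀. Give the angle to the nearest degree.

By Malus's law, I₁ = I₀ cos²(52° − 0°) = I₀ cos²(52°) = 0.379 I₀.
Need I₂/I₀ = 0.335, so cos²(θ − 52°) = 0.335 / 0.379 = 0.8838.
θ − 52° = arccos(√0.8838) = 19.9°, giving θ ≈ 52 + 19.9 = 71.9°.

θ ≈ 72°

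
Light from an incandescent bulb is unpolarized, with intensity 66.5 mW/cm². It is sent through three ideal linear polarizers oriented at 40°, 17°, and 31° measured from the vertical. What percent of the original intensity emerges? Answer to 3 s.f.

Unpolarized light through the first polarizer → I₁ = 66.5 mW/cm²/2 = 33.25 mW/cm², polarized at 40°.
I₂ = I₁ · cos²(23°) = 33.25 · 0.8473 = 28.17 mW/cm².
I₃ = I₂ · cos²(14°) = 28.17 · 0.9415 = 26.52 mW/cm².
That is 39.89% of the incident intensity.

≈ 39.9%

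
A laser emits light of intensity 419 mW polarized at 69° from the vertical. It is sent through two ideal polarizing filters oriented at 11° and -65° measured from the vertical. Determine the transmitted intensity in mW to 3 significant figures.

I ≈ 6.89 mW

I₁ = 419 mW · cos²(58°) = 117.7 mW.
I₂ = I₁ · cos²(76°) = 117.7 · 0.05853 = 6.886 mW.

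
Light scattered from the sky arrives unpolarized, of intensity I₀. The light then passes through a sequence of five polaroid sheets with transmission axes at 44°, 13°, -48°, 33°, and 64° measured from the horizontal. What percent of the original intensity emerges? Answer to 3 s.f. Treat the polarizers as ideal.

≈ 0.155%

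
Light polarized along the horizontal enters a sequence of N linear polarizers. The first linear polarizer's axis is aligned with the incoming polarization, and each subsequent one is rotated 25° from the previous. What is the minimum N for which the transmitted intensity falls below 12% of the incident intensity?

N = 12

First polarizer is aligned with the polarization: full transmission.
Each further stage multiplies by cos²(25°) = 0.8214.
After N polarizers: T = 0.8214^(N−1). Require T < 0.12 ⇒ N−1 > ln(0.12)/ln(0.8214) = 10.78, so N−1 ≥ 11 and N = 12.
Check: N=12 gives T = 0.1148 < 0.12; N=11 gives T = 0.1398.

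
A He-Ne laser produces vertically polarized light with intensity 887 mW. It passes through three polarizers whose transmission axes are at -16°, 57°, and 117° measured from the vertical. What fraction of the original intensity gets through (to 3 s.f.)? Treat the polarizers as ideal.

I/I₀ ≈ 0.0197

By Malus's law, I₁ = 887 mW · cos²(16°) = 819.6 mW.
I₂ = I₁ · cos²(73°) = 819.6 · 0.08548 = 70.06 mW.
I₃ = I₂ · cos²(60°) = 70.06 · 0.25 = 17.52 mW.
Transmitted fraction = 0.01975.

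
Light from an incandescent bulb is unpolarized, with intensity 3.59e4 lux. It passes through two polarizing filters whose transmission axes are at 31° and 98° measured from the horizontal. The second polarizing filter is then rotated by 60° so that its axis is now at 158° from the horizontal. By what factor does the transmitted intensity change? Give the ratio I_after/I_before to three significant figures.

I_new/I_old ≈ 2.37

Before rotation:
Unpolarized light through the first polarizer → I₁ = ½ I₀, now polarized at 31°.
I₂ = I₁ cos²(98° − 31°) = 0.5 I₀ · cos²(67°) = 0.07634 I₀.
After rotation:
Unpolarized light through the first polarizer → I₁ = ½ I₀, now polarized at 31°.
Angle between axes 1 and 2: 53°. I₂ = 0.5 I₀ · cos²(53°) = 0.1811 I₀.
Ratio = 0.1811 / 0.07634 = 2.372.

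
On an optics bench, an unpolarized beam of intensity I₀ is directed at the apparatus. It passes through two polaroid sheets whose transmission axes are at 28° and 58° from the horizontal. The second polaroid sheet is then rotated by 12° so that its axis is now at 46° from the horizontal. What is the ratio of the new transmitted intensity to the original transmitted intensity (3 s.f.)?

Before rotation:
Unpolarized light through the first polarizer → I₁ = ½ I₀, now polarized at 28°.
I₂ = I₁ cos²(58° − 28°) = 0.5 I₀ · cos²(30°) = 0.375 I₀.
After rotation:
Unpolarized light through the first polarizer → I₁ = ½ I₀, now polarized at 28°.
I₂ = I₁ cos²(46° − 28°) = 0.5 I₀ · cos²(18°) = 0.4523 I₀.
Ratio = 0.4523 / 0.375 = 1.206.

I_new/I_old ≈ 1.21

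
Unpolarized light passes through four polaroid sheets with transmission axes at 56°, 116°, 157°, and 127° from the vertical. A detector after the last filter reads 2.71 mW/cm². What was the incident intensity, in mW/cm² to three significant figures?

I₀ ≈ 50.8 mW/cm²

Unpolarized light through the first polarizer → I₁ = ½ I₀, now polarized at 56°.
I₂ = I₁ cos²(116° − 56°) = 0.5 I₀ · cos²(60°) = 0.125 I₀.
I₃ = I₂ cos²(157° − 116°) = 0.125 I₀ · cos²(41°) = 0.0712 I₀.
I₄ = I₃ cos²(127° − 157°) = 0.0712 I₀ · cos²(30°) = 0.0534 I₀.
So 2.71 mW/cm² = 0.0534 I₀, giving I₀ = 2.71/0.0534 = 50.75 mW/cm².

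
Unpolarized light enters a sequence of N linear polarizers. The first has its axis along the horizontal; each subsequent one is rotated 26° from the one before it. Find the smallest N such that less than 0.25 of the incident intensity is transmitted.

N = 5

First polarizer halves the unpolarized light: factor 1/2.
Each further stage multiplies by cos²(26°) = 0.8078.
After N polarizers: T = 0.5·0.8078^(N−1). Require T < 0.25 ⇒ N−1 > ln(0.25/0.5)/ln(0.8078) = 3.25, so N−1 ≥ 4 and N = 5.
Check: N=5 gives T = 0.2129 < 0.25; N=4 gives T = 0.2636.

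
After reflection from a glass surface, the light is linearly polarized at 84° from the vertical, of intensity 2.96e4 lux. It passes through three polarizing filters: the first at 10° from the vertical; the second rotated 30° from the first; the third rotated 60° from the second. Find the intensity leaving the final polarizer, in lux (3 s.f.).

I ≈ 422 lux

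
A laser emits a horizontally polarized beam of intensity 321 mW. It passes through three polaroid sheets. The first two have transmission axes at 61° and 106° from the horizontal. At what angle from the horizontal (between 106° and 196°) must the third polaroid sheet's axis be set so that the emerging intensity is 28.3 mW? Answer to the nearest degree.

I₁ = I₀ cos²(61° − 0°) = I₀ cos²(61°) = 0.235 I₀.
I₂ = I₁ cos²(106° − 61°) = 0.235 I₀ · cos²(45°) = 0.1175 I₀.
Target fraction: 28.3 / 321 mW = 0.08816 of I₀.
Need I₃/I₀ = 0.08816, so cos²(θ − 106°) = 0.08816 / 0.1175 = 0.7502.
θ − 106° = arccos(√0.7502) = 30.0°, giving θ ≈ 106 + 30.0 = 136.0°.

θ ≈ 136°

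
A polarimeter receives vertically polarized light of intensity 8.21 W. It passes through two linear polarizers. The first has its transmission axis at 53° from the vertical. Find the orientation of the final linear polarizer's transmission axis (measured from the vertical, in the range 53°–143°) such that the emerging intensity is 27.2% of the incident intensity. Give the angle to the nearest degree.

I₁ = I₀ cos²(53° − 0°) = I₀ cos²(53°) = 0.3622 I₀.
Need I₂/I₀ = 0.272, so cos²(θ − 53°) = 0.272 / 0.3622 = 0.751.
θ − 53° = arccos(√0.751) = 29.9°, giving θ ≈ 53 + 29.9 = 82.9°.

θ ≈ 83°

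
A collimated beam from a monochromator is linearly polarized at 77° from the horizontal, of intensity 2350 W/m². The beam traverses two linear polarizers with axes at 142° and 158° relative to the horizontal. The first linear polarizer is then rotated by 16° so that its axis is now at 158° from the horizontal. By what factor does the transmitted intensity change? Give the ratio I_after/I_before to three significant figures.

Before rotation:
By Malus's law, I₁ = I₀ cos²(142° − 77°) = I₀ cos²(65°) = 0.1786 I₀.
I₂ = I₁ cos²(158° − 142°) = 0.1786 I₀ · cos²(16°) = 0.165 I₀.
After rotation:
I₁ = I₀ cos²(158° − 77°) = I₀ cos²(81°) = 0.02447 I₀.
I₂ = I₁ cos²(158° − 158°) = 0.02447 I₀ · cos²(0°) = 0.02447 I₀.
Ratio = 0.02447 / 0.165 = 0.1483.

I_new/I_old ≈ 0.148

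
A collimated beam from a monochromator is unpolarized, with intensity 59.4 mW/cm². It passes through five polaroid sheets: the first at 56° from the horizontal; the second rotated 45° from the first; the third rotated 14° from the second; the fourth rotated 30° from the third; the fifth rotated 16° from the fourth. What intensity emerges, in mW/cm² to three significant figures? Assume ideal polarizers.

Unpolarized light through the first polarizer → I₁ = 59.4 mW/cm²/2 = 29.7 mW/cm², polarized at 56°.
I₂ = I₁ · cos²(45°) = 29.7 · 0.5 = 14.85 mW/cm².
I₃ = I₂ · cos²(14°) = 14.85 · 0.9415 = 13.98 mW/cm².
I₄ = I₃ · cos²(30°) = 13.98 · 0.75 = 10.49 mW/cm².
I₅ = I₄ · cos²(16°) = 10.49 · 0.924 = 9.689 mW/cm².

I ≈ 9.69 mW/cm²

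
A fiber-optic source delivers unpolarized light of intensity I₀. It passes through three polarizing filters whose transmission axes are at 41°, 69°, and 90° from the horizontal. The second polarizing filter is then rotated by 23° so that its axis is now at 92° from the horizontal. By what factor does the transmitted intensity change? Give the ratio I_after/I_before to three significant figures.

Before rotation:
Unpolarized light through the first polarizer → I₁ = ½ I₀, now polarized at 41°.
I₂ = I₁ cos²(69° − 41°) = 0.5 I₀ · cos²(28°) = 0.3898 I₀.
I₃ = I₂ cos²(90° − 69°) = 0.3898 I₀ · cos²(21°) = 0.3397 I₀.
After rotation:
Unpolarized light through the first polarizer → I₁ = ½ I₀, now polarized at 41°.
I₂ = I₁ cos²(92° − 41°) = 0.5 I₀ · cos²(51°) = 0.198 I₀.
I₃ = I₂ cos²(90° − 92°) = 0.198 I₀ · cos²(2°) = 0.1978 I₀.
Ratio = 0.1978 / 0.3397 = 0.5822.

I_new/I_old ≈ 0.582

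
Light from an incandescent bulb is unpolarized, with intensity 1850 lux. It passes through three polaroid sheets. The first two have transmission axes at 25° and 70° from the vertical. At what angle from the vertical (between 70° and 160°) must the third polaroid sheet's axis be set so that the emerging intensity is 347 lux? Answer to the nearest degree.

Unpolarized light through the first polarizer → I₁ = ½ I₀, now polarized at 25°.
I₂ = I₁ cos²(70° − 25°) = 0.5 I₀ · cos²(45°) = 0.25 I₀.
Target fraction: 347 / 1850 lux = 0.1876 of I₀.
Need I₃/I₀ = 0.1876, so cos²(θ − 70°) = 0.1876 / 0.25 = 0.7503.
θ − 70° = arccos(√0.7503) = 30.0°, giving θ ≈ 70 + 30.0 = 100.0°.

θ ≈ 100°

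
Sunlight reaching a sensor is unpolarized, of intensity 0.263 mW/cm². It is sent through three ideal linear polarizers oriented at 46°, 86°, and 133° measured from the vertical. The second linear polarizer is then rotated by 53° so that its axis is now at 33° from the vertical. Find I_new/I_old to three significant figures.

I_new/I_old ≈ 0.105

Before rotation:
Unpolarized light through the first polarizer → I₁ = ½ I₀, now polarized at 46°.
I₂ = I₁ cos²(86° − 46°) = 0.5 I₀ · cos²(40°) = 0.2934 I₀.
I₃ = I₂ cos²(133° − 86°) = 0.2934 I₀ · cos²(47°) = 0.1365 I₀.
After rotation:
Unpolarized light through the first polarizer → I₁ = ½ I₀, now polarized at 46°.
I₂ = I₁ cos²(33° − 46°) = 0.5 I₀ · cos²(13°) = 0.4747 I₀.
Angle between axes 2 and 3: 80°. I₃ = 0.4747 I₀ · cos²(80°) = 0.01431 I₀.
Ratio = 0.01431 / 0.1365 = 0.1049.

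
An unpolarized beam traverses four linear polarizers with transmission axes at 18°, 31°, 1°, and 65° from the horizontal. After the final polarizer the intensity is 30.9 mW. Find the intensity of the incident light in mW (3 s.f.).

Unpolarized light through the first polarizer → I₁ = ½ I₀, now polarized at 18°.
I₂ = I₁ cos²(31° − 18°) = 0.5 I₀ · cos²(13°) = 0.4747 I₀.
I₃ = I₂ cos²(1° − 31°) = 0.4747 I₀ · cos²(30°) = 0.356 I₀.
I₄ = I₃ cos²(65° − 1°) = 0.356 I₀ · cos²(64°) = 0.06842 I₀.
So 30.9 mW = 0.06842 I₀, giving I₀ = 30.9/0.06842 = 451.6 mW.

I₀ ≈ 452 mW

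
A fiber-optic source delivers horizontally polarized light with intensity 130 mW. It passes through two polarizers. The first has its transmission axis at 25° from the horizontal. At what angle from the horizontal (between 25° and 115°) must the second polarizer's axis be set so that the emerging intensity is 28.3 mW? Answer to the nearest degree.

I₁ = I₀ cos²(25° − 0°) = I₀ cos²(25°) = 0.8214 I₀.
Target fraction: 28.3 / 130 mW = 0.2177 of I₀.
Need I₂/I₀ = 0.2177, so cos²(θ − 25°) = 0.2177 / 0.8214 = 0.265.
θ − 25° = arccos(√0.265) = 59.0°, giving θ ≈ 25 + 59.0 = 84.0°.

θ ≈ 84°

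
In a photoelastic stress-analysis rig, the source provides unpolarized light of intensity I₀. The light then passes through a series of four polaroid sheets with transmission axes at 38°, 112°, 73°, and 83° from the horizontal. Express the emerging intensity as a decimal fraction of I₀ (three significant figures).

≈ 0.0223 I₀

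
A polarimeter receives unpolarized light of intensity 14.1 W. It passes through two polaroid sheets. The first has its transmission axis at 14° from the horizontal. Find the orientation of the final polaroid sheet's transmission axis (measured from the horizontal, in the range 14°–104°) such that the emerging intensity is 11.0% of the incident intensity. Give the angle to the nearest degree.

θ ≈ 76°

Unpolarized light through the first polarizer → I₁ = ½ I₀, now polarized at 14°.
Need I₂/I₀ = 0.11, so cos²(θ − 14°) = 0.11 / 0.5 = 0.22.
θ − 14° = arccos(√0.22) = 62.0°, giving θ ≈ 14 + 62.0 = 76.0°.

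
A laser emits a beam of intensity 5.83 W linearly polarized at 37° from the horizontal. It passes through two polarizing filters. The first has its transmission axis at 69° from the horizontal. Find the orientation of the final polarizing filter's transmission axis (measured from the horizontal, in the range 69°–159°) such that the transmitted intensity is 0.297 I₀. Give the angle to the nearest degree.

I₁ = I₀ cos²(69° − 37°) = I₀ cos²(32°) = 0.7192 I₀.
Need I₂/I₀ = 0.297, so cos²(θ − 69°) = 0.297 / 0.7192 = 0.413.
θ − 69° = arccos(√0.413) = 50.0°, giving θ ≈ 69 + 50.0 = 119.0°.

θ ≈ 119°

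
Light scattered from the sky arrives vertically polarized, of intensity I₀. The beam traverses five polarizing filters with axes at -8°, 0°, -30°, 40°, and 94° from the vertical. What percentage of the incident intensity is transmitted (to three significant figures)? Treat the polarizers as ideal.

I₁ = I₀ cos²(-8° − 0°) = I₀ cos²(8°) = 0.9806 I₀.
I₂ = I₁ cos²(0° + 8°) = 0.9806 I₀ · cos²(8°) = 0.9616 I₀.
I₃ = I₂ cos²(-30° − 0°) = 0.9616 I₀ · cos²(30°) = 0.7212 I₀.
I₄ = I₃ cos²(40° + 30°) = 0.7212 I₀ · cos²(70°) = 0.08437 I₀.
I₅ = I₄ cos²(94° − 40°) = 0.08437 I₀ · cos²(54°) = 0.02915 I₀.
That is 2.915% of the incident intensity.

≈ 2.91%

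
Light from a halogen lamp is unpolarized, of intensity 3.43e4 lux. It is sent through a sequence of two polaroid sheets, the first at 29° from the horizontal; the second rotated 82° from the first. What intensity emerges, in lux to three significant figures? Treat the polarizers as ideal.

I ≈ 332 lux

Unpolarized light through the first polarizer → I₁ = 3.43e4 lux/2 = 1.715e+04 lux, polarized at 29°.
I₂ = I₁ · cos²(82°) = 1.715e+04 · 0.01937 = 332.2 lux.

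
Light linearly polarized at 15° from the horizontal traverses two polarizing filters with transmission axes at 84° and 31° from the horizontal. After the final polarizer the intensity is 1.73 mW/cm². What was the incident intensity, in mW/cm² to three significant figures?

I₀ ≈ 37.2 mW/cm²

I₁ = I₀ cos²(84° − 15°) = I₀ cos²(69°) = 0.1284 I₀.
I₂ = I₁ cos²(31° − 84°) = 0.1284 I₀ · cos²(53°) = 0.04651 I₀.
So 1.73 mW/cm² = 0.04651 I₀, giving I₀ = 1.73/0.04651 = 37.19 mW/cm².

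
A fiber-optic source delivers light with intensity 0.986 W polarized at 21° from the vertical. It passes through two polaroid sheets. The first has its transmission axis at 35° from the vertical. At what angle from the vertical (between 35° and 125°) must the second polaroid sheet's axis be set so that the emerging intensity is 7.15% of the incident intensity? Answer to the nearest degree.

θ ≈ 109°

I₁ = I₀ cos²(35° − 21°) = I₀ cos²(14°) = 0.9415 I₀.
Need I₂/I₀ = 0.0715, so cos²(θ − 35°) = 0.0715 / 0.9415 = 0.07594.
θ − 35° = arccos(√0.07594) = 74.0°, giving θ ≈ 35 + 74.0 = 109.0°.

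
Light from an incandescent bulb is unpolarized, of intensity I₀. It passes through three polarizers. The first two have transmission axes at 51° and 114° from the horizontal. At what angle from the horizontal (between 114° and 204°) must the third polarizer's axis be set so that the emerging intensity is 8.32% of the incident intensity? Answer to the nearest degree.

θ ≈ 140°

Unpolarized light through the first polarizer → I₁ = ½ I₀, now polarized at 51°.
I₂ = I₁ cos²(114° − 51°) = 0.5 I₀ · cos²(63°) = 0.1031 I₀.
Need I₃/I₀ = 0.0832, so cos²(θ − 114°) = 0.0832 / 0.1031 = 0.8073.
θ − 114° = arccos(√0.8073) = 26.0°, giving θ ≈ 114 + 26.0 = 140.0°.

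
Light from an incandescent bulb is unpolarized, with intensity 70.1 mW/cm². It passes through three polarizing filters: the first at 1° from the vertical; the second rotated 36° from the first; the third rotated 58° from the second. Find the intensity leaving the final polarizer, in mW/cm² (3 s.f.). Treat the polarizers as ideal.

I ≈ 6.44 mW/cm²

Unpolarized light through the first polarizer → I₁ = 70.1 mW/cm²/2 = 35.05 mW/cm², polarized at 1°.
I₂ = I₁ · cos²(36°) = 35.05 · 0.6545 = 22.94 mW/cm².
I₃ = I₂ · cos²(58°) = 22.94 · 0.2808 = 6.442 mW/cm².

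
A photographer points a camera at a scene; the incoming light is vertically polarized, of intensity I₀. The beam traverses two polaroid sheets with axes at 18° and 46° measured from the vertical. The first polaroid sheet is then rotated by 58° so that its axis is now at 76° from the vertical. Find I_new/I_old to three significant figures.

Before rotation:
By Malus's law, I₁ = I₀ cos²(18° − 0°) = I₀ cos²(18°) = 0.9045 I₀.
I₂ = I₁ cos²(46° − 18°) = 0.9045 I₀ · cos²(28°) = 0.7052 I₀.
After rotation:
I₁ = I₀ cos²(76° − 0°) = I₀ cos²(76°) = 0.05853 I₀.
I₂ = I₁ cos²(46° − 76°) = 0.05853 I₀ · cos²(30°) = 0.04389 I₀.
Ratio = 0.04389 / 0.7052 = 0.06225.

I_new/I_old ≈ 0.0622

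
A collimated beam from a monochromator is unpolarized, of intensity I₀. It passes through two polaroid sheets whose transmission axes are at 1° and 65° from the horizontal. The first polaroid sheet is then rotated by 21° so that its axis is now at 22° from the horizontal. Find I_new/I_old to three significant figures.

I_new/I_old ≈ 2.78

Before rotation:
Unpolarized light through the first polarizer → I₁ = ½ I₀, now polarized at 1°.
I₂ = I₁ cos²(65° − 1°) = 0.5 I₀ · cos²(64°) = 0.09608 I₀.
After rotation:
Unpolarized light through the first polarizer → I₁ = ½ I₀, now polarized at 22°.
I₂ = I₁ cos²(65° − 22°) = 0.5 I₀ · cos²(43°) = 0.2674 I₀.
Ratio = 0.2674 / 0.09608 = 2.783.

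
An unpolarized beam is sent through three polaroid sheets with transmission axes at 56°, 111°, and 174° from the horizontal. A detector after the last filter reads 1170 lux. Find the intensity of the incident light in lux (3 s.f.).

I₀ ≈ 3.45e4 lux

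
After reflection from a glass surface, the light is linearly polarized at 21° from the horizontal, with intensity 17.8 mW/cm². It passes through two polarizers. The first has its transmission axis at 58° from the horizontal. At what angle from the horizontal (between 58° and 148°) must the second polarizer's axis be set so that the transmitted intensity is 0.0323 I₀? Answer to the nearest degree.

I₁ = I₀ cos²(58° − 21°) = I₀ cos²(37°) = 0.6378 I₀.
Need I₂/I₀ = 0.0323, so cos²(θ − 58°) = 0.0323 / 0.6378 = 0.05064.
θ − 58° = arccos(√0.05064) = 77.0°, giving θ ≈ 58 + 77.0 = 135.0°.

θ ≈ 135°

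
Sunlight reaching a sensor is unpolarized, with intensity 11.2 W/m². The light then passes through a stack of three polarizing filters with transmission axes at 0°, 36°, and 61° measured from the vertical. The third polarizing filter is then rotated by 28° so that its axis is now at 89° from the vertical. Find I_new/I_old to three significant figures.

Before rotation:
Unpolarized light through the first polarizer → I₁ = ½ I₀, now polarized at 0°.
I₂ = I₁ cos²(36° − 0°) = 0.5 I₀ · cos²(36°) = 0.3273 I₀.
I₃ = I₂ cos²(61° − 36°) = 0.3273 I₀ · cos²(25°) = 0.2688 I₀.
After rotation:
Unpolarized light through the first polarizer → I₁ = ½ I₀, now polarized at 0°.
I₂ = I₁ cos²(36° − 0°) = 0.5 I₀ · cos²(36°) = 0.3273 I₀.
I₃ = I₂ cos²(89° − 36°) = 0.3273 I₀ · cos²(53°) = 0.1185 I₀.
Ratio = 0.1185 / 0.2688 = 0.4409.

I_new/I_old ≈ 0.441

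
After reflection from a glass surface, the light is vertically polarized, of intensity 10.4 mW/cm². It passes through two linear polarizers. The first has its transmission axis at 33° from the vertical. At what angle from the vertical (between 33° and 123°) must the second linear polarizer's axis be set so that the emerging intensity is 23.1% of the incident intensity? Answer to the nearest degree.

I₁ = I₀ cos²(33° − 0°) = I₀ cos²(33°) = 0.7034 I₀.
Need I₂/I₀ = 0.231, so cos²(θ − 33°) = 0.231 / 0.7034 = 0.3284.
θ − 33° = arccos(√0.3284) = 55.0°, giving θ ≈ 33 + 55.0 = 88.0°.

θ ≈ 88°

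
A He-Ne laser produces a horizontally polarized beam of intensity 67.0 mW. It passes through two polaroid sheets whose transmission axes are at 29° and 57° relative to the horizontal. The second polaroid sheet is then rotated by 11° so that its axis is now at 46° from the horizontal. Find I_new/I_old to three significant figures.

I_new/I_old ≈ 1.17

Before rotation:
By Malus's law, I₁ = I₀ cos²(29° − 0°) = I₀ cos²(29°) = 0.765 I₀.
I₂ = I₁ cos²(57° − 29°) = 0.765 I₀ · cos²(28°) = 0.5964 I₀.
After rotation:
I₁ = I₀ cos²(29° − 0°) = I₀ cos²(29°) = 0.765 I₀.
I₂ = I₁ cos²(46° − 29°) = 0.765 I₀ · cos²(17°) = 0.6996 I₀.
Ratio = 0.6996 / 0.5964 = 1.173.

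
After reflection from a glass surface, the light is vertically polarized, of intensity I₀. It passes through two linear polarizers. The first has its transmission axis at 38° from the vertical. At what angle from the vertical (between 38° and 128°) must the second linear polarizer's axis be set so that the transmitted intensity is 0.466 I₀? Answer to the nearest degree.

θ ≈ 68°

By Malus's law, I₁ = I₀ cos²(38° − 0°) = I₀ cos²(38°) = 0.621 I₀.
Need I₂/I₀ = 0.466, so cos²(θ − 38°) = 0.466 / 0.621 = 0.7504.
θ − 38° = arccos(√0.7504) = 30.0°, giving θ ≈ 38 + 30.0 = 68.0°.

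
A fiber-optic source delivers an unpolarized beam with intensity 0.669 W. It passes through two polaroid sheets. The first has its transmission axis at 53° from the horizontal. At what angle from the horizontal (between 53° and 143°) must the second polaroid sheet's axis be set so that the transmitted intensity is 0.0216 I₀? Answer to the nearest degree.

Unpolarized light through the first polarizer → I₁ = ½ I₀, now polarized at 53°.
Need I₂/I₀ = 0.0216, so cos²(θ − 53°) = 0.0216 / 0.5 = 0.0432.
θ − 53° = arccos(√0.0432) = 78.0°, giving θ ≈ 53 + 78.0 = 131.0°.

θ ≈ 131°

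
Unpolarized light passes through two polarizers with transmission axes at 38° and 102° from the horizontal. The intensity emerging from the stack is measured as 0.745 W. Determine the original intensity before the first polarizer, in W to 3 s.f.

Unpolarized light through the first polarizer → I₁ = ½ I₀, now polarized at 38°.
I₂ = I₁ cos²(102° − 38°) = 0.5 I₀ · cos²(64°) = 0.09608 I₀.
So 0.745 W = 0.09608 I₀, giving I₀ = 0.745/0.09608 = 7.754 W.

I₀ ≈ 7.75 W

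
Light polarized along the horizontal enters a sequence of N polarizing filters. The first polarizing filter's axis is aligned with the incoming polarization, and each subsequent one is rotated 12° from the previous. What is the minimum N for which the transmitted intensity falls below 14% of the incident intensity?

First polarizer is aligned with the polarization: full transmission.
Each further stage multiplies by cos²(12°) = 0.9568.
After N polarizers: T = 0.9568^(N−1). Require T < 0.14 ⇒ N−1 > ln(0.14)/ln(0.9568) = 44.49, so N−1 ≥ 45 and N = 46.
Check: N=46 gives T = 0.1369 < 0.14; N=45 gives T = 0.1431.

N = 46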